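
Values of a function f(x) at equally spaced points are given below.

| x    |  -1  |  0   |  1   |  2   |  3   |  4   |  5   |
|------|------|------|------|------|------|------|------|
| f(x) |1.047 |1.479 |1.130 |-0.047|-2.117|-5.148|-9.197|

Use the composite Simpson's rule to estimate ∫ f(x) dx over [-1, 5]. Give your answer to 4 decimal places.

-8.3293

h = 1, n = 6.
(h/3)·[y₀ + 4y₁ + 2y₂ + 4y₃ + 2y₄ + 4y₅ + y₆] = 0.333333·(-24.988) = -8.3293.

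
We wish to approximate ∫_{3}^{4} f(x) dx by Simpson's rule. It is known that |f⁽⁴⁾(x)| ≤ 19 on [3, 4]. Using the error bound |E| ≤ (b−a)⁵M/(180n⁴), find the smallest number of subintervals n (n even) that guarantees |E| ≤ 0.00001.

Need 19/(180n⁴) ≤ 0.00001.
n⁴ ≥ 19/(180·0.00001) = 10555.6 ⇒ n ≥ 10.1361, so the smallest even n is 12. (n must be even for Simpson's rule.)

12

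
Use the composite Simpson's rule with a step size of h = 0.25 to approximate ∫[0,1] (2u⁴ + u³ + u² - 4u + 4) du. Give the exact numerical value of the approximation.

2.984375

h = (1 − 0)/4 = 0.25.
Nodes u₀,…,u₄ = 0, 0.25, 0.5, 0.75, 1.
f(u) = 2u⁴ + u³ + u² - 4u + 4: f₀=4, f₁=3.0859375, f₂=2.5, f₃=2.6171875, f₄=4.
(h/3)·[f₀ + 4f₁ + 2f₂ + 4f₃ + f₄] = 0.083333·(35.8125) = 2.984375.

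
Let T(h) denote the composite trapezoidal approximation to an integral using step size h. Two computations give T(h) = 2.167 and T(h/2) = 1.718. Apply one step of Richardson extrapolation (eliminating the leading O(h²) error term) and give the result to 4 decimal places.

R = (4·T(h/2) − T(h)) / 3 = (4·1.718 − 2.167)/3 = (4.705)/3 = 1.5683.

1.5683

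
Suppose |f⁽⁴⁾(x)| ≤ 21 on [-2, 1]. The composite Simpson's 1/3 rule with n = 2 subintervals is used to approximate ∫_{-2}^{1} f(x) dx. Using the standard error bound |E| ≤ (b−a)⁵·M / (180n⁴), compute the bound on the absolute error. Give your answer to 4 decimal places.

|E| ≤ (3)⁵·21 / (180·2⁴) = 5103/2880 = 1.7719.

1.7719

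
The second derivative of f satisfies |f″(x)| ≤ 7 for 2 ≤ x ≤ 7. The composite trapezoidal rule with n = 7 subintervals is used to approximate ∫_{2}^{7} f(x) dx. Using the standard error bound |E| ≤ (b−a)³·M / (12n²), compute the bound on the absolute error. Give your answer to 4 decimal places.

|E| ≤ (5)³·7 / (12·7²) = 875/588 = 1.4881.

1.4881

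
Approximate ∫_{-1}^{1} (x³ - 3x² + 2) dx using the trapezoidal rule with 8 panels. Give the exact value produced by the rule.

1.9375

h = (1 − (-1))/8 = 0.25.
Nodes x₀,…,x₈ = -1, -0.75, -0.5, -0.25, 0, 0.25, 0.5, 0.75, 1.
f(x) = x³ - 3x² + 2: f₀=-2, f₁=-0.109375, f₂=1.125, f₃=1.796875, f₄=2, f₅=1.828125, f₆=1.375, f₇=0.734375, f₈=0.
(h/2)·[f₀ + 2f₁ + 2f₂ + 2f₃ + 2f₄ + 2f₅ + 2f₆ + 2f₇ + f₈] = 0.125·(15.5) = 1.9375.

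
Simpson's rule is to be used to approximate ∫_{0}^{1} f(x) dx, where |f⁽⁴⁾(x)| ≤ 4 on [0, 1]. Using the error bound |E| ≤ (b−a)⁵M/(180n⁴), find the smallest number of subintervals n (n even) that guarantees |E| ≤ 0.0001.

Need 4/(180n⁴) ≤ 0.0001.
n⁴ ≥ 4/(180·0.0001) = 222.222 ⇒ n ≥ 3.8610, so the smallest even n is 4. (n must be even for Simpson's rule.)

4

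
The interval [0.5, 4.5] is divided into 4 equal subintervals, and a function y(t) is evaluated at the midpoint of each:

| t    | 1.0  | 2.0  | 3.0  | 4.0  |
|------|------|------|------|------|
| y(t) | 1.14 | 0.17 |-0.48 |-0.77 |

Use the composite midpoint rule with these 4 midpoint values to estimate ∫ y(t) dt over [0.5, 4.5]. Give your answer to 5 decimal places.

h = 1, n = 4.
h·[y(m₁) + y(m₂) + y(m₃) + y(m₄)] = 1·(0.06) = 0.06000.

0.06000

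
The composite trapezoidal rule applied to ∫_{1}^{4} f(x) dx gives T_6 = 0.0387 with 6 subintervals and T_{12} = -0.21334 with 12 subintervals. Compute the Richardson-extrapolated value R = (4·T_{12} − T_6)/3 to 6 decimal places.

R = (4·T_{12} − T_6) / 3 = (4·(-0.21334) − 0.0387)/3 = (-0.89206)/3 = -0.297353.

-0.297353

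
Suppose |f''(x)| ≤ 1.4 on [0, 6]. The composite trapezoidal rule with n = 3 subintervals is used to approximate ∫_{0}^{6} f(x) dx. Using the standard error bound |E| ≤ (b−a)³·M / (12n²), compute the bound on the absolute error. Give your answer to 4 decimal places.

2.8000

|E| ≤ (6)³·1.4 / (12·3²) = 302.4/108 = 2.8000.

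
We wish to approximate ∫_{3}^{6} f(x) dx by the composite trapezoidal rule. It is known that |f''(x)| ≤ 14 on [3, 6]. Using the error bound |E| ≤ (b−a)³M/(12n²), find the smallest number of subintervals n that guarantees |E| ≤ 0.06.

23

Need 378/(12n²) ≤ 0.06.
n² ≥ 378/(12·0.06) = 525 ⇒ n ≥ 22.9129, so the smallest n is 23.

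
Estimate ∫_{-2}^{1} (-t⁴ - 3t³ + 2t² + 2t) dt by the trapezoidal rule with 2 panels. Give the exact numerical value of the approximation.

8.71875

h = (1 − (-2))/2 = 1.5.
Nodes t₀,…,t₂ = -2, -0.5, 1.
f(t) = -t⁴ - 3t³ + 2t² + 2t: f₀=12, f₁=-0.1875, f₂=0.
(h/2)·[f₀ + 2f₁ + f₂] = 0.75·(11.625) = 8.71875.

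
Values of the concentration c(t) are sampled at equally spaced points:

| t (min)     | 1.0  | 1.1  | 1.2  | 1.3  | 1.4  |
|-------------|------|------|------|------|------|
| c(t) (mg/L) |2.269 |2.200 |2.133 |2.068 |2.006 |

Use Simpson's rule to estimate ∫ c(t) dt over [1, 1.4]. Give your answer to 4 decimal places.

0.8538

h = 0.1, n = 4.
(h/3)·[y₀ + 4y₁ + 2y₂ + 4y₃ + y₄] = 0.033333·(25.613) = 0.8538.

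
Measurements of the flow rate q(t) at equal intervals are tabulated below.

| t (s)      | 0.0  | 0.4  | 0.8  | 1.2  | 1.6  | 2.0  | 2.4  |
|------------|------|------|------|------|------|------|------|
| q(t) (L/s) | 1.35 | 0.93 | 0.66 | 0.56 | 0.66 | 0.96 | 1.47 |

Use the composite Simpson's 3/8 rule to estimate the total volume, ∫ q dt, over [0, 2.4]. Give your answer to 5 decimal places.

2.03550

h = 0.4, n = 6.
(3h/8)·[y₀ + 3y₁ + 3y₂ + 2y₃ + 3y₄ + 3y₅ + y₆] = 0.15·(13.57) = 2.03550.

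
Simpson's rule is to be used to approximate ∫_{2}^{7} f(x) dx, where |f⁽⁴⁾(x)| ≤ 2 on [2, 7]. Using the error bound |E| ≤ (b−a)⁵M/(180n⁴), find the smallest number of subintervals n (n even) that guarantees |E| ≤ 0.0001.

Need 6250/(180n⁴) ≤ 0.0001.
n⁴ ≥ 6250/(180·0.0001) = 347222 ⇒ n ≥ 24.2746, so the smallest even n is 26. (n must be even for Simpson's rule.)

26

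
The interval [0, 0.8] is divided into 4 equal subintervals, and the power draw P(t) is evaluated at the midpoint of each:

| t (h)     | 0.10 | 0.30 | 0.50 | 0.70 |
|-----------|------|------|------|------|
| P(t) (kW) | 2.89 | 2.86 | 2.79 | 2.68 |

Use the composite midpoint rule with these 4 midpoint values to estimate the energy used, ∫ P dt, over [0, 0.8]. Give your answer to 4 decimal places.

2.2440

h = 0.2, n = 4.
h·[y(m₁) + y(m₂) + y(m₃) + y(m₄)] = 0.2·(11.22) = 2.2440.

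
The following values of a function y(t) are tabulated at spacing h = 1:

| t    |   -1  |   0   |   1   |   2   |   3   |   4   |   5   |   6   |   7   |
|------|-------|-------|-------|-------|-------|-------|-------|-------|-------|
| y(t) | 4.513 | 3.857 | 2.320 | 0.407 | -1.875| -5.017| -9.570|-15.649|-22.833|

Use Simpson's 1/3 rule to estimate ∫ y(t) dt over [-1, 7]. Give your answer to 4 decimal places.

h = 1, n = 8.
(h/3)·[y₀ + 4y₁ + 2y₂ + 4y₃ + 2y₄ + 4y₅ + 2y₆ + 4y₇ + y₈] = 0.333333·(-102.178) = -34.0593.

-34.0593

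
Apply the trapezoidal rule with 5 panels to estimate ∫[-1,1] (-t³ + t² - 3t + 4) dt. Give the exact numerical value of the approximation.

h = (1 − (-1))/5 = 0.4.
Nodes t₀,…,t₅ = -1, -0.6, -0.2, 0.2, 0.6, 1.
f(t) = -t³ + t² - 3t + 4: f₀=9, f₁=6.376, f₂=4.648, f₃=3.432, f₄=2.344, f₅=1.
(h/2)·[f₀ + 2f₁ + 2f₂ + 2f₃ + 2f₄ + f₅] = 0.2·(43.6) = 8.72.

8.72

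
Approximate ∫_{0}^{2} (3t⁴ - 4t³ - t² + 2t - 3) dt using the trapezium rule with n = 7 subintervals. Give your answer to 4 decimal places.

-1.1687

h = (2 − 0)/7 = 0.285714.
Nodes t₀,…,t₇ = 0, 0.285714, 0.571429, 0.857143, 1.142857, 1.428571, 1.714286, 2.
f(t) = 3t⁴ - 4t³ - t² + 2t - 3: f₀=-3, f₁=-2.583507, f₂=-2.610162, f₃=-2.920033, f₄=-2.873386, f₅=-1.350687, f₆=3.247397, f₇=13.
(h/2)·[f₀ + 2f₁ + 2f₂ + 2f₃ + 2f₄ + 2f₅ + 2f₆ + f₇] = 0.142857·(-8.180758) = -1.1687.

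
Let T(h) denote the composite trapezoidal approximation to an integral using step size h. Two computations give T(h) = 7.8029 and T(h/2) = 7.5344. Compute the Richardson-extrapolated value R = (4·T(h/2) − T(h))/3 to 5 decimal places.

7.44490

R = (4·T(h/2) − T(h)) / 3 = (4·7.5344 − 7.8029)/3 = (22.3347)/3 = 7.44490.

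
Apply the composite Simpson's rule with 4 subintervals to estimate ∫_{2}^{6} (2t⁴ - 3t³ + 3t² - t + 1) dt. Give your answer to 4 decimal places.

2334.6667

h = (6 − 2)/4 = 1.
Nodes t₀,…,t₄ = 2, 3, 4, 5, 6.
f(t) = 2t⁴ - 3t³ + 3t² - t + 1: f₀=19, f₁=106, f₂=365, f₃=946, f₄=2047.
(h/3)·[f₀ + 4f₁ + 2f₂ + 4f₃ + f₄] = 0.333333·(7004) = 2334.6667.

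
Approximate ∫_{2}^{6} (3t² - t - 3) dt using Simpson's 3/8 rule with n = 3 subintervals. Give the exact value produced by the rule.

h = (6 − 2)/3 = 1.333333.
Nodes t₀,…,t₃ = 2, 3.333333, 4.666667, 6.
f(t) = 3t² - t - 3: f₀=7, f₁=27, f₂=57.666667, f₃=99.
(3h/8)·[f₀ + 3f₁ + 3f₂ + f₃] = 0.5·(360) = 180.

180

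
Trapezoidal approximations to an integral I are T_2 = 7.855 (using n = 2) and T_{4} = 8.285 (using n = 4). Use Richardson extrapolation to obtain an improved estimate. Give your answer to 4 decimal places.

R = (4·T_{4} − T_2) / 3 = (4·8.285 − 7.855)/3 = (25.285)/3 = 8.4283.

8.4283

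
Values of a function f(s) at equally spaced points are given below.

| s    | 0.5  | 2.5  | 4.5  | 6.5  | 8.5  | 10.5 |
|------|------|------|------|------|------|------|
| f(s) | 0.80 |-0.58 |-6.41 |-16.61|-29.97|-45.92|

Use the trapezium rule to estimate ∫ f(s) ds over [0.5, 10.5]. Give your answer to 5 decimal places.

-152.26000

h = 2, n = 5.
(h/2)·[y₀ + 2y₁ + 2y₂ + 2y₃ + 2y₄ + y₅] = 1·(-152.26) = -152.26000.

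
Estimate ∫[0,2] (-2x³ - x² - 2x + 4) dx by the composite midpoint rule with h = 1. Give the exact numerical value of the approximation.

-5.5

h = (2 − 0)/2 = 1.
Midpoints m₁,…,m₂ = 0.5, 1.5.
f(m₁)=2.5, f(m₂)=-8.
h·[f(m₁) + f(m₂)] = 1·(-5.5) = -5.5.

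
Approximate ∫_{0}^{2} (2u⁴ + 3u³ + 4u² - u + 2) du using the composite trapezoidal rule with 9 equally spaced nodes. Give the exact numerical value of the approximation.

38.0703125

h = (2 − 0)/8 = 0.25.
Nodes u₀,…,u₈ = 0, 0.25, 0.5, 0.75, 1, 1.25, 1.5, 1.75, 2.
f(u) = 2u⁴ + 3u³ + 4u² - u + 2: f₀=2, f₁=2.0546875, f₂=3, f₃=5.3984375, f₄=10, f₅=17.7421875, f₆=29.75, f₇=47.3359375, f₈=72.
(h/2)·[f₀ + 2f₁ + 2f₂ + 2f₃ + 2f₄ + 2f₅ + 2f₆ + 2f₇ + f₈] = 0.125·(304.5625) = 38.0703125.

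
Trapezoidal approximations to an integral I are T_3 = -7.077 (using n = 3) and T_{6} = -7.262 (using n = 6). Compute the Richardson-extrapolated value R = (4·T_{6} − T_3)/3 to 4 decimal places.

R = (4·T_{6} − T_3) / 3 = (4·(-7.262) − (-7.077))/3 = (-21.971)/3 = -7.3237.

-7.3237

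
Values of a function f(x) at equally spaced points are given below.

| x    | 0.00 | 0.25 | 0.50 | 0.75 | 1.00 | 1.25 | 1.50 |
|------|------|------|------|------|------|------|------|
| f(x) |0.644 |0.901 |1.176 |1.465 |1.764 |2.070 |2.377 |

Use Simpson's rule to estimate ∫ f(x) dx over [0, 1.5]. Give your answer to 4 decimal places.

2.2204

h = 0.25, n = 6.
(h/3)·[y₀ + 4y₁ + 2y₂ + 4y₃ + 2y₄ + 4y₅ + y₆] = 0.083333·(26.645) = 2.2204.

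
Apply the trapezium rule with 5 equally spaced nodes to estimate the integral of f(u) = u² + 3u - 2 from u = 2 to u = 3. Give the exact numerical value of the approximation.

h = (3 − 2)/4 = 0.25.
Nodes u₀,…,u₄ = 2, 2.25, 2.5, 2.75, 3.
f(u) = u² + 3u - 2: f₀=8, f₁=9.8125, f₂=11.75, f₃=13.8125, f₄=16.
(h/2)·[f₀ + 2f₁ + 2f₂ + 2f₃ + f₄] = 0.125·(94.75) = 11.84375.

11.84375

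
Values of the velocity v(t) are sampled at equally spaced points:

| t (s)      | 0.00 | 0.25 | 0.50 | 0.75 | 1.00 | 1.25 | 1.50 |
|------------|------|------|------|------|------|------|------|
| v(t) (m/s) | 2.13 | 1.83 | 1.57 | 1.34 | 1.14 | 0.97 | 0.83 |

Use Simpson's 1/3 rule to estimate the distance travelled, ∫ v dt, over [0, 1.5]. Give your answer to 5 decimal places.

2.07833

h = 0.25, n = 6.
(h/3)·[y₀ + 4y₁ + 2y₂ + 4y₃ + 2y₄ + 4y₅ + y₆] = 0.083333·(24.94) = 2.07833.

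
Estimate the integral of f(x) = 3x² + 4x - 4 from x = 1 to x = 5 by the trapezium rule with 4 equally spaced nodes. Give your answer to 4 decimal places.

159.5556

h = (5 − 1)/3 = 1.333333.
Nodes x₀,…,x₃ = 1, 2.333333, 3.666667, 5.
f(x) = 3x² + 4x - 4: f₀=3, f₁=21.666667, f₂=51, f₃=91.
(h/2)·[f₀ + 2f₁ + 2f₂ + f₃] = 0.666667·(239.333333) = 159.5556.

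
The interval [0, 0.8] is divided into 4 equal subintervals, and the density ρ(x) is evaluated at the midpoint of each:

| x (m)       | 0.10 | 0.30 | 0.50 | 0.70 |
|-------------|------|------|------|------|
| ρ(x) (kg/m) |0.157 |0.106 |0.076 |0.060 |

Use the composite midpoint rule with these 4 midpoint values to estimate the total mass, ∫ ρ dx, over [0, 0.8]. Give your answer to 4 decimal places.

h = 0.2, n = 4.
h·[y(m₁) + y(m₂) + y(m₃) + y(m₄)] = 0.2·(0.399) = 0.0798.

0.0798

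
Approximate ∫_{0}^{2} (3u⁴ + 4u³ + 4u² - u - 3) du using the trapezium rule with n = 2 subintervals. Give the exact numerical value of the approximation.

51

h = (2 − 0)/2 = 1.
Nodes u₀,…,u₂ = 0, 1, 2.
f(u) = 3u⁴ + 4u³ + 4u² - u - 3: f₀=-3, f₁=7, f₂=91.
(h/2)·[f₀ + 2f₁ + f₂] = 0.5·(102) = 51.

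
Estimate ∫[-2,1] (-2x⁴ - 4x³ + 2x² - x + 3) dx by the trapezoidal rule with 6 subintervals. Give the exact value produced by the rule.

17.8125

h = (1 − (-2))/6 = 0.5.
Nodes x₀,…,x₆ = -2, -1.5, -1, -0.5, 0, 0.5, 1.
f(x) = -2x⁴ - 4x³ + 2x² - x + 3: f₀=13, f₁=12.375, f₂=8, f₃=4.375, f₄=3, f₅=2.375, f₆=-2.
(h/2)·[f₀ + 2f₁ + 2f₂ + 2f₃ + 2f₄ + 2f₅ + f₆] = 0.25·(71.25) = 17.8125.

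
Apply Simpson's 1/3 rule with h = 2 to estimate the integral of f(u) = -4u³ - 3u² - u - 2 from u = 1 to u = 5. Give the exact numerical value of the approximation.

-768

h = (5 − 1)/2 = 2.
Nodes u₀,…,u₂ = 1, 3, 5.
f(u) = -4u³ - 3u² - u - 2: f₀=-10, f₁=-140, f₂=-582.
(h/3)·[f₀ + 4f₁ + f₂] = 0.666667·(-1152) = -768.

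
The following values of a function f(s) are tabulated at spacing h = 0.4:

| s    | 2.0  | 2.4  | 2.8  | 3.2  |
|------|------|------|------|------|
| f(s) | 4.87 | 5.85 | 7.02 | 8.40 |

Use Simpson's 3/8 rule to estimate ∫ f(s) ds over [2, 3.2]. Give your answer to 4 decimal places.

7.7820

h = 0.4, n = 3.
(3h/8)·[y₀ + 3y₁ + 3y₂ + y₃] = 0.15·(51.88) = 7.7820.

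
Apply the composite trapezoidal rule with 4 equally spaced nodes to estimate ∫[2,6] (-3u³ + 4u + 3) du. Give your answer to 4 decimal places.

h = (6 − 2)/3 = 1.333333.
Nodes u₀,…,u₃ = 2, 3.333333, 4.666667, 6.
f(u) = -3u³ + 4u + 3: f₀=-13, f₁=-94.777778, f₂=-283.222222, f₃=-621.
(h/2)·[f₀ + 2f₁ + 2f₂ + f₃] = 0.666667·(-1390) = -926.6667.

-926.6667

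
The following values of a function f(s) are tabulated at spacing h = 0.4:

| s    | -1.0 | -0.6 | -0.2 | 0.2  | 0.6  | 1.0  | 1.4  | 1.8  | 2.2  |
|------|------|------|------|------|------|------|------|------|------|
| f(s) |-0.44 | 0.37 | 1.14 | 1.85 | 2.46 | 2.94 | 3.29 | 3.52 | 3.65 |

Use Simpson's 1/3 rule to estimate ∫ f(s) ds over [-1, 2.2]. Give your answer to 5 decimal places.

h = 0.4, n = 8.
(h/3)·[y₀ + 4y₁ + 2y₂ + 4y₃ + 2y₄ + 4y₅ + 2y₆ + 4y₇ + y₈] = 0.133333·(51.71) = 6.89467.

6.89467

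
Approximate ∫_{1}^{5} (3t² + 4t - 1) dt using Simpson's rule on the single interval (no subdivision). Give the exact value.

S = (b−a)/6 · [f(1) + 4f(3) + f(5)] = 0.666667·[6 + 4·38 + 94] = 168.

168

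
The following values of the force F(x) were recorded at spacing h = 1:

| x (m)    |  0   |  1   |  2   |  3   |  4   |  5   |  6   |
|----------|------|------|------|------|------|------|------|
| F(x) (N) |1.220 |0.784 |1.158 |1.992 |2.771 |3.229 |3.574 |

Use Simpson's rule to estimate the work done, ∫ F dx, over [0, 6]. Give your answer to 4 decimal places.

h = 1, n = 6.
(h/3)·[y₀ + 4y₁ + 2y₂ + 4y₃ + 2y₄ + 4y₅ + y₆] = 0.333333·(36.672) = 12.2240.

12.2240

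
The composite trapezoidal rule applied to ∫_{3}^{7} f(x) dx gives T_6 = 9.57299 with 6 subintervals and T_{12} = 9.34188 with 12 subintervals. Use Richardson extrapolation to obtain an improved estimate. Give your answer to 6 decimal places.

9.264843

R = (4·T_{12} − T_6) / 3 = (4·9.34188 − 9.57299)/3 = (27.79453)/3 = 9.264843.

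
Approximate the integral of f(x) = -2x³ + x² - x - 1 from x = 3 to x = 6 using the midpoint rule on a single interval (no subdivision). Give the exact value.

-502.5

M = (b−a)·f(4.5) = 3·(-167.5) = -502.5.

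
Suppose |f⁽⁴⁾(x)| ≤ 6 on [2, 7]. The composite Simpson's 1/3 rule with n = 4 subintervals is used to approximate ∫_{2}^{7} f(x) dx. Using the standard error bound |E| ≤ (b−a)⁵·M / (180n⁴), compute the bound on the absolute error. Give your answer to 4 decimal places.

|E| ≤ (5)⁵·6 / (180·4⁴) = 18750/46080 = 0.4069.

0.4069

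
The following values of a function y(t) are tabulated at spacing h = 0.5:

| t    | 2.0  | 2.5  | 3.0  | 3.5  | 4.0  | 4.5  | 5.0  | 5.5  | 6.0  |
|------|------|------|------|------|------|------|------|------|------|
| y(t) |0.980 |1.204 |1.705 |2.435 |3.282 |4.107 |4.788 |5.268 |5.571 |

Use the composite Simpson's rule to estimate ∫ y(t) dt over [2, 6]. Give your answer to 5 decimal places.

13.02617

h = 0.5, n = 8.
(h/3)·[y₀ + 4y₁ + 2y₂ + 4y₃ + 2y₄ + 4y₅ + 2y₆ + 4y₇ + y₈] = 0.166667·(78.157) = 13.02617.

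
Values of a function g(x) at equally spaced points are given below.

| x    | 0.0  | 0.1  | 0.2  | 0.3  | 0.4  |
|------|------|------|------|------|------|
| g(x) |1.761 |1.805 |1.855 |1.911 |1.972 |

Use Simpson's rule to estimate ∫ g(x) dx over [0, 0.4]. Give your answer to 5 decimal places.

h = 0.1, n = 4.
(h/3)·[y₀ + 4y₁ + 2y₂ + 4y₃ + y₄] = 0.033333·(22.307) = 0.74357.

0.74357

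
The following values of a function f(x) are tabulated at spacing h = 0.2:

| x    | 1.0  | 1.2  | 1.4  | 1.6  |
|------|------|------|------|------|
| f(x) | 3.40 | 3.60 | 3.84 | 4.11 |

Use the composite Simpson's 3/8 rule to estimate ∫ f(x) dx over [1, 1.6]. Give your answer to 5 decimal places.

2.23725

h = 0.2, n = 3.
(3h/8)·[y₀ + 3y₁ + 3y₂ + y₃] = 0.075·(29.83) = 2.23725.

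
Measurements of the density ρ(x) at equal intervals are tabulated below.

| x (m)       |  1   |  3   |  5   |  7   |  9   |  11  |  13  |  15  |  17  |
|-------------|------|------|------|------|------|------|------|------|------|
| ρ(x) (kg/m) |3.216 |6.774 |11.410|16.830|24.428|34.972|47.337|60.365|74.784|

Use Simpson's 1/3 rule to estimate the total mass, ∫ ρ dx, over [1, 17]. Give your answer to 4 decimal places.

480.0760

h = 2, n = 8.
(h/3)·[y₀ + 4y₁ + 2y₂ + 4y₃ + 2y₄ + 4y₅ + 2y₆ + 4y₇ + y₈] = 0.666667·(720.114) = 480.0760.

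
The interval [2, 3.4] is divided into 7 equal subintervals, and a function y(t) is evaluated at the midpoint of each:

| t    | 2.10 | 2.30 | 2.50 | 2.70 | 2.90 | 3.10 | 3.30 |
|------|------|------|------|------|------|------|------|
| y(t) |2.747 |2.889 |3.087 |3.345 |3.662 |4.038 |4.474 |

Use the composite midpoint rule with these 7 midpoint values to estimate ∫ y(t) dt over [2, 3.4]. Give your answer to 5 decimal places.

4.84840

h = 0.2, n = 7.
h·[y(m₁) + y(m₂) + y(m₃) + y(m₄) + y(m₅) + y(m₆) + y(m₇)] = 0.2·(24.242) = 4.84840.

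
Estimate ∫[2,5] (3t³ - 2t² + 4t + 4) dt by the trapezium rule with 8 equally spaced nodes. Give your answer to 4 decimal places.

h = (5 − 2)/7 = 0.428571.
Nodes t₀,…,t₇ = 2, 2.428571, 2.857143, 3.285714, 3.714286, 4.142857, 4.571429, 5.
f(t) = 3t³ - 2t² + 4t + 4: f₀=28, f₁=44.889213, f₂=69.072886, f₃=101.967930, f₄=144.991254, f₅=199.559767, f₆=267.090379, f₇=349.
(h/2)·[f₀ + 2f₁ + 2f₂ + 2f₃ + 2f₄ + 2f₅ + 2f₆ + f₇] = 0.214286·(2032.142857) = 435.4592.

435.4592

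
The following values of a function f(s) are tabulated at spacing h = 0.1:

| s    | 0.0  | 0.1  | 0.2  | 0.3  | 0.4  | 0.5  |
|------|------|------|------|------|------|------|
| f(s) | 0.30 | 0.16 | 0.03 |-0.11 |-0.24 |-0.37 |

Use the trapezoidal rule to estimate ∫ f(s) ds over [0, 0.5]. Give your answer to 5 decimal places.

h = 0.1, n = 5.
(h/2)·[y₀ + 2y₁ + 2y₂ + 2y₃ + 2y₄ + y₅] = 0.05·(-0.39) = -0.01950.

-0.01950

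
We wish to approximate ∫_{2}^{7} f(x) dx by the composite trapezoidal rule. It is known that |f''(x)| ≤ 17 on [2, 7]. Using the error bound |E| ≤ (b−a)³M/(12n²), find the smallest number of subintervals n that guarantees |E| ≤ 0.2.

Need 2125/(12n²) ≤ 0.2.
n² ≥ 2125/(12·0.2) = 885.417 ⇒ n ≥ 29.7560, so the smallest n is 30.

30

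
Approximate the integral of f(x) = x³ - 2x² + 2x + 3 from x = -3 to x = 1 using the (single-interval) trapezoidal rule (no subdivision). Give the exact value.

T = (b−a)/2 · [f(-3) + f(1)] = 2·[(-48) + 4] = -88.

-88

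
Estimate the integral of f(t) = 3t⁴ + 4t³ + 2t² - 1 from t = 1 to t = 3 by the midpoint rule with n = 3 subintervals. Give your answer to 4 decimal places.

232.8642

h = (3 − 1)/3 = 0.666667.
Midpoints m₁,…,m₃ = 1.333333, 2, 2.666667.
f(m₁)=21.518519, f(m₂)=87, f(m₃)=240.777778.
h·[f(m₁) + f(m₂) + f(m₃)] = 0.666667·(349.296296) = 232.8642.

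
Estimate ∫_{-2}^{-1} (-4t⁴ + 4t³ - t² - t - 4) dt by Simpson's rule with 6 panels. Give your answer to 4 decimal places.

h = (-1 − (-2))/6 = 0.166667.
Nodes t₀,…,t₆ = -2, -1.833333, -1.666667, -1.5, -1.333333, -1.166667, -1.
f(t) = -4t⁴ + 4t³ - t² - t - 4: f₀=-102, f₁=-75.364198, f₂=-54.493827, f₃=-38.5, f₄=-26.567901, f₅=-17.956790, f₆=-12.
(h/3)·[f₀ + 4f₁ + 2f₂ + 4f₃ + 2f₄ + 4f₅ + f₆] = 0.055556·(-803.407407) = -44.6337.

-44.6337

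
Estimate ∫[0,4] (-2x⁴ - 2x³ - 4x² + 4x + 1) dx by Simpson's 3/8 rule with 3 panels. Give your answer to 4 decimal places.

h = (4 − 0)/3 = 1.333333.
Nodes x₀,…,x₃ = 0, 1.333333, 2.666667, 4.
f(x) = -2x⁴ - 2x³ - 4x² + 4x + 1: f₀=1, f₁=-11.839506, f₂=-155.839506, f₃=-687.
(3h/8)·[f₀ + 3f₁ + 3f₂ + f₃] = 0.5·(-1189.037037) = -594.5185.

-594.5185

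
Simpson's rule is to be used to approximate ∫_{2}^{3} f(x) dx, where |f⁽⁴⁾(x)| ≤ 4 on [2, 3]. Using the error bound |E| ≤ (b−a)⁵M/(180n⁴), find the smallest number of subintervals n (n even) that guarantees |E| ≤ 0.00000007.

24

Need 4/(180n⁴) ≤ 0.00000007.
n⁴ ≥ 4/(180·0.00000007) = 317460 ⇒ n ≥ 23.7368, so the smallest even n is 24. (n must be even for Simpson's rule.)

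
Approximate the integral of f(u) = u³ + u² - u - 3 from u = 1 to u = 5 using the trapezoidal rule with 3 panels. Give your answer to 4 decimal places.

h = (5 − 1)/3 = 1.333333.
Nodes u₀,…,u₃ = 1, 2.333333, 3.666667, 5.
f(u) = u³ + u² - u - 3: f₀=-2, f₁=12.814815, f₂=56.074074, f₃=142.
(h/2)·[f₀ + 2f₁ + 2f₂ + f₃] = 0.666667·(277.777778) = 185.1852.

185.1852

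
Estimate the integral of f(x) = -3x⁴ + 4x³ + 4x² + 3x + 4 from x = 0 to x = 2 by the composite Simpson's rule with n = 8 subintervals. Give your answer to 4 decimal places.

h = (2 − 0)/8 = 0.25.
Nodes x₀,…,x₈ = 0, 0.25, 0.5, 0.75, 1, 1.25, 1.5, 1.75, 2.
f(x) = -3x⁴ + 4x³ + 4x² + 3x + 4: f₀=4, f₁=5.05078125, f₂=6.8125, f₃=9.23828125, f₄=12, f₅=14.48828125, f₆=15.8125, f₇=14.80078125, f₈=10.
(h/3)·[f₀ + 4f₁ + 2f₂ + 4f₃ + 2f₄ + 4f₅ + 2f₆ + 4f₇ + f₈] = 0.083333·(257.5625) = 21.4635.

21.4635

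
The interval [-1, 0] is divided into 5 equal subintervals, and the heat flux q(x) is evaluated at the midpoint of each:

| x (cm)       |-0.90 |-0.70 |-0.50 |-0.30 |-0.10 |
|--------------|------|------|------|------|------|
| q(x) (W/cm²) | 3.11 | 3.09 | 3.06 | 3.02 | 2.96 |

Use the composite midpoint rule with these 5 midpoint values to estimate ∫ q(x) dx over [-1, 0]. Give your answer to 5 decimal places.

h = 0.2, n = 5.
h·[y(m₁) + y(m₂) + y(m₃) + y(m₄) + y(m₅)] = 0.2·(15.24) = 3.04800.

3.04800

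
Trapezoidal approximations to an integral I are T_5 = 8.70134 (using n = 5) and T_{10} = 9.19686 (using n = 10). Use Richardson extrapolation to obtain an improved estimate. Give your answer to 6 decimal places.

R = (4·T_{10} − T_5) / 3 = (4·9.19686 − 8.70134)/3 = (28.08610)/3 = 9.362033.

9.362033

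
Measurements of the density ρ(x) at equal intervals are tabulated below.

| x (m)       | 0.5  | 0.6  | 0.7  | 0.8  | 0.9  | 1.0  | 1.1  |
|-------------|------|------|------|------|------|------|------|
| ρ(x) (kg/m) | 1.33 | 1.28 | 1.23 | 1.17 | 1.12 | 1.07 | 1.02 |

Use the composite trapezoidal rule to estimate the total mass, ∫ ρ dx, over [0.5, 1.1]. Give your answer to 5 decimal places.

h = 0.1, n = 6.
(h/2)·[y₀ + 2y₁ + 2y₂ + 2y₃ + 2y₄ + 2y₅ + y₆] = 0.05·(14.09) = 0.70450.

0.70450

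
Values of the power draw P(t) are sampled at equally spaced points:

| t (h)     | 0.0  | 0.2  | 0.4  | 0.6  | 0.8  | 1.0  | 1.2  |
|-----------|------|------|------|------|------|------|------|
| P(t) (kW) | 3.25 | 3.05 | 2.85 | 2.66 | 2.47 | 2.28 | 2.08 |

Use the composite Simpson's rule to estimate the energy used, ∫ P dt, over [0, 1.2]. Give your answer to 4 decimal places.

h = 0.2, n = 6.
(h/3)·[y₀ + 4y₁ + 2y₂ + 4y₃ + 2y₄ + 4y₅ + y₆] = 0.066667·(47.93) = 3.1953.

3.1953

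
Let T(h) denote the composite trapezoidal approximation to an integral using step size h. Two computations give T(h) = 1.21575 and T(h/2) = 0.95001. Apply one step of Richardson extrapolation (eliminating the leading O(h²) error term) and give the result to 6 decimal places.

R = (4·T(h/2) − T(h)) / 3 = (4·0.95001 − 1.21575)/3 = (2.58429)/3 = 0.861430.

0.861430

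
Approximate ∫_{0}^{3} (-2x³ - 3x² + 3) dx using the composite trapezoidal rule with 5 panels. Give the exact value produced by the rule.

h = (3 − 0)/5 = 0.6.
Nodes x₀,…,x₅ = 0, 0.6, 1.2, 1.8, 2.4, 3.
f(x) = -2x³ - 3x² + 3: f₀=3, f₁=1.488, f₂=-4.776, f₃=-18.384, f₄=-41.928, f₅=-78.
(h/2)·[f₀ + 2f₁ + 2f₂ + 2f₃ + 2f₄ + f₅] = 0.3·(-202.2) = -60.66.

-60.66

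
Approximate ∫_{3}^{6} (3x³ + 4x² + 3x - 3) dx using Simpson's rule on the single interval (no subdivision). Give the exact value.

1194.75

S = (b−a)/6 · [f(3) + 4f(4.5) + f(6)] = 0.5·[123 + 4·364.875 + 807] = 1194.75.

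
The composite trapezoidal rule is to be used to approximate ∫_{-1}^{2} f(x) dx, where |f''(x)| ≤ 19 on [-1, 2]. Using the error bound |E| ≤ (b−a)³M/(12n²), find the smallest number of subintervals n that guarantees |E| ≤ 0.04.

Need 513/(12n²) ≤ 0.04.
n² ≥ 513/(12·0.04) = 1068.75 ⇒ n ≥ 32.6917, so the smallest n is 33.

33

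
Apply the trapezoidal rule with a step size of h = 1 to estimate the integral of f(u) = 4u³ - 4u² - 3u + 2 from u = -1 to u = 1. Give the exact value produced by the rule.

h = (1 − (-1))/2 = 1.
Nodes u₀,…,u₂ = -1, 0, 1.
f(u) = 4u³ - 4u² - 3u + 2: f₀=-3, f₁=2, f₂=-1.
(h/2)·[f₀ + 2f₁ + f₂] = 0.5·(0) = 0.

0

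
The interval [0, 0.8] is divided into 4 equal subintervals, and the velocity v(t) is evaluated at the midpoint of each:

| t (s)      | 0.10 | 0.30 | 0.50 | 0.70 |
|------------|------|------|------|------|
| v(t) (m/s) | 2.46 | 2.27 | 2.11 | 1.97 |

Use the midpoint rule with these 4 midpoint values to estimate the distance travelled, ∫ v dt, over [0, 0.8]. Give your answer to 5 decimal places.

h = 0.2, n = 4.
h·[y(m₁) + y(m₂) + y(m₃) + y(m₄)] = 0.2·(8.81) = 1.76200.

1.76200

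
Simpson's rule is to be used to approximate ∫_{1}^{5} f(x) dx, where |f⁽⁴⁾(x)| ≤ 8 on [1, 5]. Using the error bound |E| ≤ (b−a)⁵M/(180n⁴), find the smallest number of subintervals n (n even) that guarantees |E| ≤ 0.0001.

Need 8192/(180n⁴) ≤ 0.0001.
n⁴ ≥ 8192/(180·0.0001) = 455111 ⇒ n ≥ 25.9734, so the smallest even n is 26. (n must be even for Simpson's rule.)

26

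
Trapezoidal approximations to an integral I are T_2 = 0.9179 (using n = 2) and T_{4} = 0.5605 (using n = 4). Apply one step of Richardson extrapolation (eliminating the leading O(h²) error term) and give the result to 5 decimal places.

0.44137

R = (4·T_{4} − T_2) / 3 = (4·0.5605 − 0.9179)/3 = (1.3241)/3 = 0.44137.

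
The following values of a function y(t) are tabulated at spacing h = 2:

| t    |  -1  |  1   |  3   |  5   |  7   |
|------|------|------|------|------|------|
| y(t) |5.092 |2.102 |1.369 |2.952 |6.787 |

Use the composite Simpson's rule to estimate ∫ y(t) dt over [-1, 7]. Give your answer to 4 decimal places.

23.2220

h = 2, n = 4.
(h/3)·[y₀ + 4y₁ + 2y₂ + 4y₃ + y₄] = 0.666667·(34.833) = 23.2220.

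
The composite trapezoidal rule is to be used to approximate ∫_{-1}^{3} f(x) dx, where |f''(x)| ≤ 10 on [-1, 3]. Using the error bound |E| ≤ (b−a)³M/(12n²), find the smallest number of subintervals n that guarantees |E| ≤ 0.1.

Need 640/(12n²) ≤ 0.1.
n² ≥ 640/(12·0.1) = 533.333 ⇒ n ≥ 23.0940, so the smallest n is 24.

24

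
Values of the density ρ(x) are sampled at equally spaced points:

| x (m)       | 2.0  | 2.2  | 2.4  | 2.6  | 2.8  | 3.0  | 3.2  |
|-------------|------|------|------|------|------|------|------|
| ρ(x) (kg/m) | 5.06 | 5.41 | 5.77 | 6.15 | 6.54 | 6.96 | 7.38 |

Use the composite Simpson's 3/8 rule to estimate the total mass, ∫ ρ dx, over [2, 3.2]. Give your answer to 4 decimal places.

h = 0.2, n = 6.
(3h/8)·[y₀ + 3y₁ + 3y₂ + 2y₃ + 3y₄ + 3y₅ + y₆] = 0.075·(98.78) = 7.4085.

7.4085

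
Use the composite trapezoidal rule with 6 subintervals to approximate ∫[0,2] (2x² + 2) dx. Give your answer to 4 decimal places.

9.4074

h = (2 − 0)/6 = 0.333333.
Nodes x₀,…,x₆ = 0, 0.333333, 0.666667, 1, 1.333333, 1.666667, 2.
f(x) = 2x² + 2: f₀=2, f₁=2.222222, f₂=2.888889, f₃=4, f₄=5.555556, f₅=7.555556, f₆=10.
(h/2)·[f₀ + 2f₁ + 2f₂ + 2f₃ + 2f₄ + 2f₅ + f₆] = 0.166667·(56.444444) = 9.4074.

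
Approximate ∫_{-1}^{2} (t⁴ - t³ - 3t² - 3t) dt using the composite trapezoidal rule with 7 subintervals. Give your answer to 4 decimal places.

-10.5156

h = (2 − (-1))/7 = 0.428571.
Nodes t₀,…,t₇ = -1, -0.571429, -0.142857, 0.285714, 0.714286, 1.142857, 1.571429, 2.
f(t) = t⁴ - t³ - 3t² - 3t: f₀=2, f₁=1.027905, f₂=0.370679, f₃=-1.118701, f₄=-3.777593, f₅=-7.133694, f₆=-9.905040, f₇=-10.
(h/2)·[f₀ + 2f₁ + 2f₂ + 2f₃ + 2f₄ + 2f₅ + 2f₆ + f₇] = 0.214286·(-49.072886) = -10.5156.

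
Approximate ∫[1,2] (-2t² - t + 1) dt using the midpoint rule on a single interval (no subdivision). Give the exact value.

M = (b−a)·f(1.5) = 1·(-5) = -5.

-5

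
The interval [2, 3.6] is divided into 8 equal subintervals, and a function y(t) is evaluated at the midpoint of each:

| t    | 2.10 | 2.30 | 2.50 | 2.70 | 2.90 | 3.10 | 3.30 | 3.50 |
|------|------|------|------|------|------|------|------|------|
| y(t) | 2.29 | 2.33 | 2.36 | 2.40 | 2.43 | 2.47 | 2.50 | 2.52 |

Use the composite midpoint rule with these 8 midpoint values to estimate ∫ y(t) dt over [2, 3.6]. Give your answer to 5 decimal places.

3.86000

h = 0.2, n = 8.
h·[y(m₁) + y(m₂) + y(m₃) + y(m₄) + y(m₅) + y(m₆) + y(m₇) + y(m₈)] = 0.2·(19.30) = 3.86000.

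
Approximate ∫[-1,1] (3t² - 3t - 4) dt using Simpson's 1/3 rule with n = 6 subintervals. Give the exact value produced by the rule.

h = (1 − (-1))/6 = 0.333333.
Nodes t₀,…,t₆ = -1, -0.666667, -0.333333, 0, 0.333333, 0.666667, 1.
f(t) = 3t² - 3t - 4: f₀=2, f₁=-0.666667, f₂=-2.666667, f₃=-4, f₄=-4.666667, f₅=-4.666667, f₆=-4.
(h/3)·[f₀ + 4f₁ + 2f₂ + 4f₃ + 2f₄ + 4f₅ + f₆] = 0.111111·(-54) = -6.

-6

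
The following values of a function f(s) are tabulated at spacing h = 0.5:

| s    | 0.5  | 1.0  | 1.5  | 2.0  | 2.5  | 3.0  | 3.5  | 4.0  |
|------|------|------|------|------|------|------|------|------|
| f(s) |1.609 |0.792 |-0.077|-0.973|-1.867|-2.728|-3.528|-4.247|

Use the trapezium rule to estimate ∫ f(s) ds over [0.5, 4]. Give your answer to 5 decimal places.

h = 0.5, n = 7.
(h/2)·[y₀ + 2y₁ + 2y₂ + 2y₃ + 2y₄ + 2y₅ + 2y₆ + y₇] = 0.25·(-19.400) = -4.85000.

-4.85000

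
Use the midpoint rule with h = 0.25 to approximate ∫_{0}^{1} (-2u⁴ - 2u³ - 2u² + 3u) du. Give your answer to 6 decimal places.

-0.020020

h = (1 − 0)/4 = 0.25.
Midpoints m₁,…,m₄ = 0.125, 0.375, 0.625, 0.875.
f(m₁)=0.33935546875, f(m₂)=0.69873046875, f(m₃)=0.30029296875, f(m₄)=-1.41845703125.
h·[f(m₁) + f(m₂) + f(m₃) + f(m₄)] = 0.25·(-0.080078125) = -0.020020.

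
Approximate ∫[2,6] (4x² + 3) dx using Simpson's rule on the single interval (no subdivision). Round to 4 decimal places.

S = (b−a)/6 · [f(2) + 4f(4) + f(6)] = 0.666667·[19 + 4·67 + 147] = 289.3333.

289.3333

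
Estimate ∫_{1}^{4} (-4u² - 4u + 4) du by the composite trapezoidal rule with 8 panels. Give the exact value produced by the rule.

-102.28125

h = (4 − 1)/8 = 0.375.
Nodes u₀,…,u₈ = 1, 1.375, 1.75, 2.125, 2.5, 2.875, 3.25, 3.625, 4.
f(u) = -4u² - 4u + 4: f₀=-4, f₁=-9.0625, f₂=-15.25, f₃=-22.5625, f₄=-31, f₅=-40.5625, f₆=-51.25, f₇=-63.0625, f₈=-76.
(h/2)·[f₀ + 2f₁ + 2f₂ + 2f₃ + 2f₄ + 2f₅ + 2f₆ + 2f₇ + f₈] = 0.1875·(-545.5) = -102.28125.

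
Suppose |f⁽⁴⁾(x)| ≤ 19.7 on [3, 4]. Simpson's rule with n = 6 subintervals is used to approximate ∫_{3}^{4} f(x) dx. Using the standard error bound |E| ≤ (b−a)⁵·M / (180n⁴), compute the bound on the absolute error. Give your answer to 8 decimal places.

0.00008445

|E| ≤ (1)⁵·19.7 / (180·6⁴) = 19.7/233280 = 0.00008445.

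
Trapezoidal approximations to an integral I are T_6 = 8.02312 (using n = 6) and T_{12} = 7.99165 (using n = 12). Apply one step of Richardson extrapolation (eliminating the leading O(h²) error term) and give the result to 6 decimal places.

7.981160

R = (4·T_{12} − T_6) / 3 = (4·7.99165 − 8.02312)/3 = (23.94348)/3 = 7.981160.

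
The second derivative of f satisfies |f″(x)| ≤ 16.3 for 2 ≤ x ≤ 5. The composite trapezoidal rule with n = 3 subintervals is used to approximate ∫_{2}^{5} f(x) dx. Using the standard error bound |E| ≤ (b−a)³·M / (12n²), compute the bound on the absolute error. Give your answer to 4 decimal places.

4.0750

|E| ≤ (3)³·16.3 / (12·3²) = 440.1/108 = 4.0750.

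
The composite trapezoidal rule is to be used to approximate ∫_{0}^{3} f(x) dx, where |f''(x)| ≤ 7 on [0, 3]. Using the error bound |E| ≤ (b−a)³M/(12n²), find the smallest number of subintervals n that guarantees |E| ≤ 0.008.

45

Need 189/(12n²) ≤ 0.008.
n² ≥ 189/(12·0.008) = 1968.75 ⇒ n ≥ 44.3706, so the smallest n is 45.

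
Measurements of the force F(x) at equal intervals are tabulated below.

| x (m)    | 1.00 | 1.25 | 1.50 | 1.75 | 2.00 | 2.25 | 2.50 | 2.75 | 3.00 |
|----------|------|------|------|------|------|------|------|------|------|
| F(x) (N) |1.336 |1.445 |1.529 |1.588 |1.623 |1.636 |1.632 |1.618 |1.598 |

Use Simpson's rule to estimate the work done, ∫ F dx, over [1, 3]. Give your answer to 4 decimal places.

3.1375

h = 0.25, n = 8.
(h/3)·[y₀ + 4y₁ + 2y₂ + 4y₃ + 2y₄ + 4y₅ + 2y₆ + 4y₇ + y₈] = 0.083333·(37.650) = 3.1375.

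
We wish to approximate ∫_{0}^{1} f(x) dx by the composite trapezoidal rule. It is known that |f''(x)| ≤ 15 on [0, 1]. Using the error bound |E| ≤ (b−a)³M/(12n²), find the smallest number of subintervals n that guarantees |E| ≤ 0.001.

Need 15/(12n²) ≤ 0.001.
n² ≥ 15/(12·0.001) = 1250 ⇒ n ≥ 35.3553, so the smallest n is 36.

36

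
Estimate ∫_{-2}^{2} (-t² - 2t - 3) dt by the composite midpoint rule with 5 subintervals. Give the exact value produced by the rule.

-17.12

h = (2 − (-2))/5 = 0.8.
Midpoints m₁,…,m₅ = -1.6, -0.8, 0, 0.8, 1.6.
f(m₁)=-2.36, f(m₂)=-2.04, f(m₃)=-3, f(m₄)=-5.24, f(m₅)=-8.76.
h·[f(m₁) + f(m₂) + f(m₃) + f(m₄) + f(m₅)] = 0.8·(-21.4) = -17.12.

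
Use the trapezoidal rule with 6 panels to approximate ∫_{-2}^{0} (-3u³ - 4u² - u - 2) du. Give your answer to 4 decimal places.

-0.4815

h = (0 − (-2))/6 = 0.333333.
Nodes u₀,…,u₆ = -2, -1.666667, -1.333333, -1, -0.666667, -0.333333, 0.
f(u) = -3u³ - 4u² - u - 2: f₀=8, f₁=2.444444, f₂=-0.666667, f₃=-2, f₄=-2.222222, f₅=-2, f₆=-2.
(h/2)·[f₀ + 2f₁ + 2f₂ + 2f₃ + 2f₄ + 2f₅ + f₆] = 0.166667·(-2.888889) = -0.4815.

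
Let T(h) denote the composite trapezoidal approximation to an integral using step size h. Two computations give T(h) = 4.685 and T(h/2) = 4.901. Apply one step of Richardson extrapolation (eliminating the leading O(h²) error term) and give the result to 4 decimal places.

4.9730

R = (4·T(h/2) − T(h)) / 3 = (4·4.901 − 4.685)/3 = (14.919)/3 = 4.9730.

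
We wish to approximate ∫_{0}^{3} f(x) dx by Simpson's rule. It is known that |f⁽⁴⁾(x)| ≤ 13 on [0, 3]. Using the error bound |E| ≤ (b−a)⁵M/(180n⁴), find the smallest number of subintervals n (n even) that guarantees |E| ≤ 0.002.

10

Need 3159/(180n⁴) ≤ 0.002.
n⁴ ≥ 3159/(180·0.002) = 8775 ⇒ n ≥ 9.6786, so the smallest even n is 10. (n must be even for Simpson's rule.)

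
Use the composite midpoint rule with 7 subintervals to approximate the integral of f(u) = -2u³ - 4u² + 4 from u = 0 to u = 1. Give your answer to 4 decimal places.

2.1786

h = (1 − 0)/7 = 0.142857.
Midpoints m₁,…,m₇ = 0.071429, 0.214286, 0.357143, 0.5, 0.642857, 0.785714, 0.928571.
f(m₁)=3.978863, f(m₂)=3.796647, f(m₃)=3.398688, f(m₄)=2.75, f(m₅)=1.815598, f(m₆)=0.560496, f(m₇)=-1.050292.
h·[f(m₁) + f(m₂) + f(m₃) + f(m₄) + f(m₅) + f(m₆) + f(m₇)] = 0.142857·(15.25) = 2.1786.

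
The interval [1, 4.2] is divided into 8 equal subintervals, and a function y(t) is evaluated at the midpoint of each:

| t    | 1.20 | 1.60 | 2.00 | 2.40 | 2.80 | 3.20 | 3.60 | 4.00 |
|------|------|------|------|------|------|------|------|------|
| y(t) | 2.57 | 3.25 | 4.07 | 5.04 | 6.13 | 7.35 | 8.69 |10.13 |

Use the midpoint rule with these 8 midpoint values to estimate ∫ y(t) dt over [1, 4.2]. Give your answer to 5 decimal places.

h = 0.4, n = 8.
h·[y(m₁) + y(m₂) + y(m₃) + y(m₄) + y(m₅) + y(m₆) + y(m₇) + y(m₈)] = 0.4·(47.23) = 18.89200.

18.89200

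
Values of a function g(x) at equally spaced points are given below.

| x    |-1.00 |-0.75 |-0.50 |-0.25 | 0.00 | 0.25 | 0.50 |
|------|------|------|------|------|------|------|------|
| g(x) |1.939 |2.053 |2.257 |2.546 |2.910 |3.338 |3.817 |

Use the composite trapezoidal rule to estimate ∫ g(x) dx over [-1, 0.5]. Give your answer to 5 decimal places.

h = 0.25, n = 6.
(h/2)·[y₀ + 2y₁ + 2y₂ + 2y₃ + 2y₄ + 2y₅ + y₆] = 0.125·(31.964) = 3.99550.

3.99550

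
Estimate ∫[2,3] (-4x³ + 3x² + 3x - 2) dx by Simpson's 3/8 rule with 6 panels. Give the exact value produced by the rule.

h = (3 − 2)/6 = 0.166667.
Nodes x₀,…,x₆ = 2, 2.166667, 2.333333, 2.5, 2.666667, 2.833333, 3.
f(x) = -4x³ + 3x² + 3x - 2: f₀=-16, f₁=-22.101852, f₂=-29.481481, f₃=-38.25, f₄=-48.518519, f₅=-60.398148, f₆=-74.
(3h/8)·[f₀ + 3f₁ + 3f₂ + 2f₃ + 3f₄ + 3f₅ + f₆] = 0.0625·(-648) = -40.5.

-40.5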